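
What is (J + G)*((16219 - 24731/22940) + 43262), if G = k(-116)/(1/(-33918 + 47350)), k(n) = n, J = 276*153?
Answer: -517094336398139/5735 ≈ -9.0165e+10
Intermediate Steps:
J = 42228
G = -1558112 (G = -116/(1/(-33918 + 47350)) = -116/(1/13432) = -116/1/13432 = -116*13432 = -1558112)
(J + G)*((16219 - 24731/22940) + 43262) = (42228 - 1558112)*((16219 - 24731/22940) + 43262) = -1515884*((16219 - 24731*1/22940) + 43262) = -1515884*((16219 - 24731/22940) + 43262) = -1515884*(372039129/22940 + 43262) = -1515884*1364469409/22940 = -517094336398139/5735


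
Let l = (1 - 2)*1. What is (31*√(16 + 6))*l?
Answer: -31*√22 ≈ -145.40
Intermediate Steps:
l = -1 (l = -1*1 = -1)
(31*√(16 + 6))*l = (31*√(16 + 6))*(-1) = (31*√22)*(-1) = -31*√22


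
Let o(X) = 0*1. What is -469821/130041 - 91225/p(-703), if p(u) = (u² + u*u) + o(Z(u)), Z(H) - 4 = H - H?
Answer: -158747507801/42844955046 ≈ -3.7052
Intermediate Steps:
Z(H) = 4 (Z(H) = 4 + (H - H) = 4 + 0 = 4)
o(X) = 0
p(u) = 2*u² (p(u) = (u² + u*u) + 0 = (u² + u²) + 0 = 2*u² + 0 = 2*u²)
-469821/130041 - 91225/p(-703) = -469821/130041 - 91225/(2*(-703)²) = -469821*1/130041 - 91225/(2*494209) = -156607/43347 - 91225/988418 = -158747507801/42844955046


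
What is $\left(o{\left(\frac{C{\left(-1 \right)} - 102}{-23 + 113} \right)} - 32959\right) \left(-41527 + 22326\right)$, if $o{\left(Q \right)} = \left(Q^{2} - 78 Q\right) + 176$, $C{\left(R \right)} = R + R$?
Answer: $\frac{1271112939551}{2025} \approx 6.2771 \cdot 10^{8}$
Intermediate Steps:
$C{\left(R \right)} = 2 R$
$o{\left(Q \right)} = 176 + Q^{2} - 78 Q$
$\left(o{\left(\frac{C{\left(-1 \right)} - 102}{-23 + 113} \right)} - 32959\right) \left(-41527 + 22326\right) = \left(\left(176 + \left(\frac{2 \left(-1\right) - 102}{-23 + 113}\right)^{2} - 78 \frac{2 \left(-1\right) - 102}{-23 + 113}\right) - 32959\right) \left(-41527 + 22326\right) = \left(\left(176 + \left(\frac{-2 - 102}{90}\right)^{2} - 78 \frac{-2 - 102}{90}\right) - 32959\right) \left(-19201\right) = \left(\left(176 + \left(\left(-104\right) \frac{1}{90}\right)^{2} - 78 \left(\left(-104\right) \frac{1}{90}\right)\right) - 32959\right) \left(-19201\right) = \left(\left(176 + \left(- \frac{52}{45}\right)^{2} - - \frac{1352}{15}\right) - 32959\right) \left(-19201\right) = \left(\left(176 + \frac{2704}{2025} + \frac{1352}{15}\right) - 32959\right) \left(-19201\right) = \left(\frac{541624}{2025} - 32959\right) \left(-19201\right) = \left(- \frac{66200351}{2025}\right) \left(-19201\right) = \frac{1271112939551}{2025}$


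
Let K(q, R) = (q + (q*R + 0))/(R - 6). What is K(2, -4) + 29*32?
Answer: 4643/5 ≈ 928.60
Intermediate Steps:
K(q, R) = (q + R*q)/(-6 + R) (K(q, R) = (q + (R*q + 0))/(-6 + R) = (q + R*q)/(-6 + R))
K(2, -4) + 29*32 = 2*(1 - 4)/(-6 - 4) + 29*32 = 2*(-3)/(-10) + 928 = 2*(-⅒)*(-3) + 928 = ⅗ + 928 = 4643/5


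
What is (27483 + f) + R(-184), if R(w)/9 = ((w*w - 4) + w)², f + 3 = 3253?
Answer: 10201838749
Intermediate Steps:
f = 3250 (f = -3 + 3253 = 3250)
R(w) = 9*(-4 + w + w²)² (R(w) = 9*((w*w - 4) + w)² = 9*((w² - 4) + w)² = 9*((-4 + w²) + w)² = 9*(-4 + w + w²)²)
(27483 + f) + R(-184) = (27483 + 3250) + 9*(-4 - 184 + (-184)²)² = 30733 + 9*(-4 - 184 + 33856)² = 30733 + 9*33668² = 30733 + 9*1133534224 = 30733 + 10201808016 = 10201838749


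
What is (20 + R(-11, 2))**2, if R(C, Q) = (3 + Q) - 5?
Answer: 400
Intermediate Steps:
R(C, Q) = -2 + Q
(20 + R(-11, 2))**2 = (20 + (-2 + 2))**2 = (20 + 0)**2 = 20**2 = 400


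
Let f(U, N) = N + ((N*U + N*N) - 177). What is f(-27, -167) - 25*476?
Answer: 20154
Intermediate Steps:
f(U, N) = -177 + N + N² + N*U (f(U, N) = N + ((N*U + N²) - 177) = N + ((N² + N*U) - 177) = N + (-177 + N² + N*U) = -177 + N + N² + N*U)
f(-27, -167) - 25*476 = (-177 - 167 + (-167)² - 167*(-27)) - 25*476 = (-177 - 167 + 27889 + 4509) - 11900 = 32054 - 11900 = 20154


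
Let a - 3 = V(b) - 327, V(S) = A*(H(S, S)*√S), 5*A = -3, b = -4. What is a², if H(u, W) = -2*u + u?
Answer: 2623824/25 + 15552*I/5 ≈ 1.0495e+5 + 3110.4*I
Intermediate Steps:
H(u, W) = -u
A = -⅗ (A = (⅕)*(-3) = -⅗ ≈ -0.60000)
V(S) = 3*S^(3/2)/5 (V(S) = -3*(-S)*√S/5 = -(-3)*S^(3/2)/5 = 3*S^(3/2)/5)
a = -324 - 24*I/5 (a = 3 + (3*(-4)^(3/2)/5 - 327) = 3 + (3*(-8*I)/5 - 327) = 3 + (-24*I/5 - 327) = 3 + (-327 - 24*I/5) = -324 - 24*I/5 ≈ -324.0 - 4.8*I)
a² = (-324 - 24*I/5)²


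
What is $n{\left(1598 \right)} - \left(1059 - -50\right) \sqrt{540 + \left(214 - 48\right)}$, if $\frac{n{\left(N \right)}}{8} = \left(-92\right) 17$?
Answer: $-12512 - 1109 \sqrt{706} \approx -41979.0$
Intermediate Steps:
$n{\left(N \right)} = -12512$ ($n{\left(N \right)} = 8 \left(\left(-92\right) 17\right) = 8 \left(-1564\right) = -12512$)
$n{\left(1598 \right)} - \left(1059 - -50\right) \sqrt{540 + \left(214 - 48\right)} = -12512 - \left(1059 - -50\right) \sqrt{540 + \left(214 - 48\right)} = -12512 - \left(1059 + 50\right) \sqrt{540 + 166} = -12512 - 1109 \sqrt{706}$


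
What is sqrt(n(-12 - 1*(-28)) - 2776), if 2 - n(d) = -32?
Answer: I*sqrt(2742) ≈ 52.364*I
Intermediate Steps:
n(d) = 34 (n(d) = 2 - 1*(-32) = 2 + 32 = 34)
sqrt(n(-12 - 1*(-28)) - 2776) = sqrt(34 - 2776) = sqrt(-2742) = I*sqrt(2742)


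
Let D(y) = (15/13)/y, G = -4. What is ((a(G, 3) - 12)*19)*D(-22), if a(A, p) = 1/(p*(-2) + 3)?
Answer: 3515/286 ≈ 12.290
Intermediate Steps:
D(y) = 15/(13*y) (D(y) = (15*(1/13))/y = 15/(13*y))
a(A, p) = 1/(3 - 2*p) (a(A, p) = 1/(-2*p + 3) = 1/(3 - 2*p))
((a(G, 3) - 12)*19)*D(-22) = ((-1/(-3 + 2*3) - 12)*19)*((15/13)/(-22)) = ((-1/(-3 + 6) - 12)*19)*((15/13)*(-1/22)) = ((-1/3 - 12)*19)*(-15/286) = -37/3*19*(-15/286) = -703/3*(-15/286) = 3515/286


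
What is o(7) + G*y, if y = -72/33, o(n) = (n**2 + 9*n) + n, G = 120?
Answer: -1571/11 ≈ -142.82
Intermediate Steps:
o(n) = n**2 + 10*n
y = -24/11 (y = -72*1/33 = -24/11 ≈ -2.1818)
o(7) + G*y = 7*(10 + 7) + 120*(-24/11) = 7*17 - 2880/11 = 119 - 2880/11 = -1571/11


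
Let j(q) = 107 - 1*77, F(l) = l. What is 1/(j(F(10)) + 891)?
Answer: 1/921 ≈ 0.0010858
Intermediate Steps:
j(q) = 30 (j(q) = 107 - 77 = 30)
1/(j(F(10)) + 891) = 1/(30 + 891) = 1/921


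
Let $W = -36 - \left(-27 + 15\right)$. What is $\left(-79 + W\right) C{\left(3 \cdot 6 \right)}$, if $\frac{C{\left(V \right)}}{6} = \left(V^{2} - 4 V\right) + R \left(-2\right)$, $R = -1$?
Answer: $-156972$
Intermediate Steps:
$W = -24$ ($W = -36 - -12 = -36 + 12 = -24$)
$C{\left(V \right)} = 12 - 24 V + 6 V^{2}$ ($C{\left(V \right)} = 6 \left(\left(V^{2} - 4 V\right) - -2\right) = 6 \left(\left(V^{2} - 4 V\right) + 2\right) = 6 \left(2 + V^{2} - 4 V\right) = 12 - 24 V + 6 V^{2}$)
$\left(-79 + W\right) C{\left(3 \cdot 6 \right)} = \left(-79 - 24\right) \left(12 - 24 \cdot 3 \cdot 6 + 6 \left(3 \cdot 6\right)^{2}\right) = - 103 \left(12 - 432 + 6 \cdot 18^{2}\right) = - 103 \left(12 - 432 + 6 \cdot 324\right) = - 103 \left(12 - 432 + 1944\right) = \left(-103\right) 1524 = -156972$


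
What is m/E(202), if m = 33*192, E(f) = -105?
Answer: -2112/35 ≈ -60.343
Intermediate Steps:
m = 6336
m/E(202) = 6336/(-105) = 6336*(-1/105) = -2112/35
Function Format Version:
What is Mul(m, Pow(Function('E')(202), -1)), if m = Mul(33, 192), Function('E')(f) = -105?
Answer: Rational(-2112, 35) ≈ -60.343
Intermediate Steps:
m = 6336
Mul(m, Pow(Function('E')(202), -1)) = Mul(6336, Pow(-105, -1)) = Mul(6336, Rational(-1, 105)) = Rational(-2112, 35)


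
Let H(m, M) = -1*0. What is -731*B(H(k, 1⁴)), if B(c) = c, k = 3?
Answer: 0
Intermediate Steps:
H(m, M) = 0
-731*B(H(k, 1⁴)) = -731*0 = 0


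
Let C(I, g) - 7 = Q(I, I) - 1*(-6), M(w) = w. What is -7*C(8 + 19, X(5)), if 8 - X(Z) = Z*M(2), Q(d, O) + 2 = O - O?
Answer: -77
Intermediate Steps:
Q(d, O) = -2 (Q(d, O) = -2 + (O - O) = -2 + 0 = -2)
X(Z) = 8 - 2*Z (X(Z) = 8 - Z*2 = 8 - 2*Z)
C(I, g) = 11 (C(I, g) = 7 + (-2 - 1*(-6)) = 7 + (-2 + 6) = 7 + 4 = 11)
-7*C(8 + 19, X(5)) = -7*11 = -77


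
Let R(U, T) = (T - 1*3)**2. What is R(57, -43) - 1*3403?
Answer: -1287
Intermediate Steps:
R(U, T) = (-3 + T)**2 (R(U, T) = (T - 3)**2 = (-3 + T)**2)
R(57, -43) - 1*3403 = (-3 - 43)**2 - 1*3403 = (-46)**2 - 3403 = 2116 - 3403 = -1287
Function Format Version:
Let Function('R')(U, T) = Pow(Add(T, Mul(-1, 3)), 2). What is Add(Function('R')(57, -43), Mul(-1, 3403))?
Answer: -1287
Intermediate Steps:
Function('R')(U, T) = Pow(Add(-3, T), 2) (Function('R')(U, T) = Pow(Add(T, -3), 2) = Pow(Add(-3, T), 2))
Add(Function('R')(57, -43), Mul(-1, 3403)) = Add(Pow(Add(-3, -43), 2), Mul(-1, 3403)) = Add(Pow(-46, 2), -3403) = Add(2116, -3403) = -1287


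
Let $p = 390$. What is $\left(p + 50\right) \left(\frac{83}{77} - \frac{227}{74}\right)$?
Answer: $- \frac{226740}{259} \approx -875.44$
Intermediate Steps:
$\left(p + 50\right) \left(\frac{83}{77} - \frac{227}{74}\right) = \left(390 + 50\right) \left(\frac{83}{77} - \frac{227}{74}\right) = 440 \left(83 \cdot \frac{1}{77} - \frac{227}{74}\right) = 440 \left(\frac{83}{77} - \frac{227}{74}\right) = 440 \left(- \frac{11337}{5698}\right) = - \frac{226740}{259}$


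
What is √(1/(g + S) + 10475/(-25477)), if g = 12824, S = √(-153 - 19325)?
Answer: √25477*√((-134305923 - 10475*I*√19478)/(12824 + I*√19478))/25477 ≈ 6.6173e-7 - 0.64115*I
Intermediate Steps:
S = I*√19478 (S = √(-19478) = I*√19478 ≈ 139.56*I)
√(1/(g + S) + 10475/(-25477)) = √(1/(12824 + I*√19478) + 10475/(-25477)) = √(1/(12824 + I*√19478) + 10475*(-1/25477)) = √(1/(12824 + I*√19478) - 10475/25477) = √(-10475/25477 + 1/(12824 + I*√19478))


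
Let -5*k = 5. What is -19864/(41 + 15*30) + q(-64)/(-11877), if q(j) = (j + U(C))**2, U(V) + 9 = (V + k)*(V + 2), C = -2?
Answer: -238541267/5831607 ≈ -40.905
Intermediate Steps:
k = -1 (k = -1/5*5 = -1)
U(V) = -9 + (-1 + V)*(2 + V) (U(V) = -9 + (V - 1)*(V + 2) = -9 + (-1 + V)*(2 + V))
q(j) = (-9 + j)**2 (q(j) = (j + (-11 - 2 + (-2)**2))**2 = (j + (-11 - 2 + 4))**2 = (j - 9)**2 = (-9 + j)**2)
-19864/(41 + 15*30) + q(-64)/(-11877) = -19864/(41 + 15*30) + (-9 - 64)**2/(-11877) = -19864/(41 + 450) + (-73)**2*(-1/11877) = -19864/491 + 5329*(-1/11877) = -19864*1/491 - 5329/11877 = -19864/491 - 5329/11877 = -238541267/5831607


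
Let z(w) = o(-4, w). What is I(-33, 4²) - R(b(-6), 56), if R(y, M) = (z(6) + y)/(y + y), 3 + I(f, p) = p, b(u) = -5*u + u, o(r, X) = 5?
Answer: 595/48 ≈ 12.396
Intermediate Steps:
z(w) = 5
b(u) = -4*u
I(f, p) = -3 + p
R(y, M) = (5 + y)/(2*y) (R(y, M) = (5 + y)/(y + y) = (5 + y)/((2*y)) = (5 + y)*(1/(2*y)) = (5 + y)/(2*y))
I(-33, 4²) - R(b(-6), 56) = (-3 + 4²) - (5 - 4*(-6))/(2*((-4*(-6)))) = (-3 + 16) - (5 + 24)/(2*24) = 13 - 29/(2*24) = 13 - 1*29/48 = 13 - 29/48 = 595/48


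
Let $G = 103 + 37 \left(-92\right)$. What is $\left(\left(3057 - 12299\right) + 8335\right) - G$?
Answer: $2394$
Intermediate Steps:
$G = -3301$ ($G = 103 - 3404 = -3301$)
$\left(\left(3057 - 12299\right) + 8335\right) - G = \left(\left(3057 - 12299\right) + 8335\right) - -3301 = \left(-9242 + 8335\right) + 3301 = -907 + 3301 = 2394$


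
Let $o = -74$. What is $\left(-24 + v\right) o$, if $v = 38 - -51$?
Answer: $-4810$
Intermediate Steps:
$v = 89$ ($v = 38 + 51 = 89$)
$\left(-24 + v\right) o = \left(-24 + 89\right) \left(-74\right) = 65 \left(-74\right) = -4810$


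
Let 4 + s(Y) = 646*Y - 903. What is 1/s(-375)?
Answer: -1/243157 ≈ -4.1126e-6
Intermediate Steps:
s(Y) = -907 + 646*Y (s(Y) = -4 + (646*Y - 903) = -4 + (-903 + 646*Y) = -907 + 646*Y)
1/s(-375) = 1/(-907 + 646*(-375)) = 1/(-907 - 242250) = 1/(-243157) = -1/243157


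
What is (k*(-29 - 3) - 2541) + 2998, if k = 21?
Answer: -215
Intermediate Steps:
(k*(-29 - 3) - 2541) + 2998 = (21*(-29 - 3) - 2541) + 2998 = (21*(-32) - 2541) + 2998 = (-672 - 2541) + 2998 = -3213 + 2998 = -215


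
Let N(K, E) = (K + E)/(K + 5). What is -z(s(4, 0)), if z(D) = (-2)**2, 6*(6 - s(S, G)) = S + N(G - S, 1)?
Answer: -4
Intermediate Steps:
N(K, E) = (E + K)/(5 + K)
s(S, G) = 6 - S/6 - (1 + G - S)/(6*(5 + G - S)) (s(S, G) = 6 - (S + (1 + (G - S))/(5 + (G - S)))/6 = 6 - (S + (1 + G - S)/(5 + G - S))/6 = 6 + (-S/6 - (1 + G - S)/(6*(5 + G - S))) = 6 - S/6 - (1 + G - S)/(6*(5 + G - S)))
z(D) = 4
-z(s(4, 0)) = -1*4 = -4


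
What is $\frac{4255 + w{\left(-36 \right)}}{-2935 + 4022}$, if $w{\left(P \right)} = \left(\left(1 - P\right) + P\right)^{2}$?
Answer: $\frac{4256}{1087} \approx 3.9154$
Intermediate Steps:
$w{\left(P \right)} = 1$ ($w{\left(P \right)} = 1^{2} = 1$)
$\frac{4255 + w{\left(-36 \right)}}{-2935 + 4022} = \frac{4255 + 1}{-2935 + 4022} = \frac{4256}{1087}$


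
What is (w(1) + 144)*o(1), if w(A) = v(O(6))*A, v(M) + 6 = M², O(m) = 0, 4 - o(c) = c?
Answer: 414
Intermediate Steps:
o(c) = 4 - c
v(M) = -6 + M²
w(A) = -6*A (w(A) = (-6 + 0²)*A = (-6 + 0)*A = -6*A)
(w(1) + 144)*o(1) = (-6*1 + 144)*(4 - 1*1) = (-6 + 144)*(4 - 1) = 138*3 = 414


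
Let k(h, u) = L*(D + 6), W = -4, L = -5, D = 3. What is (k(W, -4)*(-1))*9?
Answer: 405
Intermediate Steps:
k(h, u) = -45 (k(h, u) = -5*(3 + 6) = -5*9 = -45)
(k(W, -4)*(-1))*9 = -45*(-1)*9 = 45*9 = 405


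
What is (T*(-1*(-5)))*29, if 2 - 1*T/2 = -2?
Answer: 1160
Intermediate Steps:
T = 8 (T = 4 - 2*(-2) = 4 + 4 = 8)
(T*(-1*(-5)))*29 = (8*(-1*(-5)))*29 = (8*5)*29 = 40*29 = 1160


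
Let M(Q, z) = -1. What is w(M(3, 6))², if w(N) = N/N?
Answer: 1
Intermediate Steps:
w(N) = 1
w(M(3, 6))² = 1² = 1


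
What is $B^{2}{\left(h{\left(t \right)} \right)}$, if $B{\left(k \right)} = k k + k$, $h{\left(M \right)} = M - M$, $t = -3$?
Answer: $0$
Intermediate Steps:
$h{\left(M \right)} = 0$
$B{\left(k \right)} = k + k^{2}$ ($B{\left(k \right)} = k^{2} + k = k + k^{2}$)
$B^{2}{\left(h{\left(t \right)} \right)} = \left(0 \left(1 + 0\right)\right)^{2} = \left(0 \cdot 1\right)^{2} = 0^{2} = 0$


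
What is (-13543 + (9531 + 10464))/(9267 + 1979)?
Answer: 3226/5623 ≈ 0.57372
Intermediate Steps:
(-13543 + (9531 + 10464))/(9267 + 1979) = (-13543 + 19995)/11246 = 6452*(1/11246) = 3226/5623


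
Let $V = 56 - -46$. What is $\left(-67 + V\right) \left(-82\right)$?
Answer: $-2870$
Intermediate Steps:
$V = 102$ ($V = 56 + 46 = 102$)
$\left(-67 + V\right) \left(-82\right) = \left(-67 + 102\right) \left(-82\right) = 35 \left(-82\right) = -2870$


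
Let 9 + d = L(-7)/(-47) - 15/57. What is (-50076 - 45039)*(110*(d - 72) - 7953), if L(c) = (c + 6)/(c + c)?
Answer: 10043440909920/6251 ≈ 1.6067e+9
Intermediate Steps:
L(c) = (6 + c)/(2*c) (L(c) = (6 + c)/((2*c)) = (6 + c)*(1/(2*c)) = (6 + c)/(2*c))
d = -115827/12502 (d = -9 + (((½)*(6 - 7)/(-7))/(-47) - 15/57) = -9 + (((½)*(-⅐)*(-1))*(-1/47) - 15*1/57) = -9 + ((1/14)*(-1/47) - 5/19) = -9 + (-1/658 - 5/19) = -9 - 3309/12502 = -115827/12502 ≈ -9.2647)
(-50076 - 45039)*(110*(d - 72) - 7953) = (-50076 - 45039)*(110*(-115827/12502 - 72) - 7953) = -95115*(110*(-1015971/12502) - 7953) = -95115*(-55878405/6251 - 7953) = -95115*(-105592608/6251) = 10043440909920/6251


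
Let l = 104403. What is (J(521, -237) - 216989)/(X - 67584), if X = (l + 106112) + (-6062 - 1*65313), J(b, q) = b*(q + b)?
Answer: -69025/71556 ≈ -0.96463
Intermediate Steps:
J(b, q) = b*(b + q)
X = 139140 (X = (104403 + 106112) + (-6062 - 1*65313) = 210515 + (-6062 - 65313) = 210515 - 71375 = 139140)
(J(521, -237) - 216989)/(X - 67584) = (521*(521 - 237) - 216989)/(139140 - 67584) = (521*284 - 216989)/71556 = (147964 - 216989)*(1/71556) = -69025*1/71556 = -69025/71556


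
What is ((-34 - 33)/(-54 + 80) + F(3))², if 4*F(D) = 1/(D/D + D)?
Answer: 273529/43264 ≈ 6.3223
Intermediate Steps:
F(D) = 1/(4*(1 + D)) (F(D) = 1/(4*(D/D + D)) = 1/(4*(1 + D)))
((-34 - 33)/(-54 + 80) + F(3))² = ((-34 - 33)/(-54 + 80) + 1/(4*(1 + 3)))² = (-67/26 + (¼)/4)² = (-67*1/26 + (¼)*(¼))² = (-67/26 + 1/16)² = (-523/208)² = 273529/43264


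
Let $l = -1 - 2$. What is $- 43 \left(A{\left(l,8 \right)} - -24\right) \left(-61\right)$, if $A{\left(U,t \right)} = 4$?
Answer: $73444$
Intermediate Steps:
$l = -3$
$- 43 \left(A{\left(l,8 \right)} - -24\right) \left(-61\right) = - 43 \left(4 - -24\right) \left(-61\right) = - 43 \left(4 + 24\right) \left(-61\right) = \left(-43\right) 28 \left(-61\right) = \left(-1204\right) \left(-61\right) = 73444$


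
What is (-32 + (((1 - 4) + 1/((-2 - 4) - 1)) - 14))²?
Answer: 118336/49 ≈ 2415.0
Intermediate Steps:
(-32 + (((1 - 4) + 1/((-2 - 4) - 1)) - 14))² = (-32 + ((-3 + 1/(-6 - 1)) - 14))² = (-32 + ((-3 + 1/(-7)) - 14))² = (-32 + ((-3 - ⅐) - 14))² = (-32 + (-22/7 - 14))² = (-32 - 120/7)² = (-344/7)² = 118336/49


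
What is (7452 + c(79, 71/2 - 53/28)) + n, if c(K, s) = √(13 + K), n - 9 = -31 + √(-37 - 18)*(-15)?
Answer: 7430 + 2*√23 - 15*I*√55 ≈ 7439.6 - 111.24*I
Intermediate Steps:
n = -22 - 15*I*√55 (n = 9 + (-31 + √(-37 - 18)*(-15)) = 9 + (-31 + √(-55)*(-15)) = 9 + (-31 + (I*√55)*(-15)) = 9 + (-31 - 15*I*√55) = -22 - 15*I*√55 ≈ -22.0 - 111.24*I)
(7452 + c(79, 71/2 - 53/28)) + n = (7452 + √(13 + 79)) + (-22 - 15*I*√55) = (7452 + √92) + (-22 - 15*I*√55) = (7452 + 2*√23) + (-22 - 15*I*√55) = 7430 + 2*√23 - 15*I*√55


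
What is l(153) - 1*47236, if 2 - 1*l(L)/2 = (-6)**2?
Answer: -47304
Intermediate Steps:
l(L) = -68 (l(L) = 4 - 2*(-6)**2 = 4 - 2*36 = 4 - 72 = -68)
l(153) - 1*47236 = -68 - 1*47236 = -68 - 47236 = -47304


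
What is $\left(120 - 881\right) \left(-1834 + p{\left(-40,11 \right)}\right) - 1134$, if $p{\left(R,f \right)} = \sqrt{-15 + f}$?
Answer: $1394540 - 1522 i \approx 1.3945 \cdot 10^{6} - 1522.0 i$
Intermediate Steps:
$\left(120 - 881\right) \left(-1834 + p{\left(-40,11 \right)}\right) - 1134 = \left(120 - 881\right) \left(-1834 + \sqrt{-15 + 11}\right) - 1134 = - 761 \left(-1834 + \sqrt{-4}\right) - 1134 = - 761 \left(-1834 + 2 i\right) - 1134 = \left(1395674 - 1522 i\right) - 1134 = 1394540 - 1522 i$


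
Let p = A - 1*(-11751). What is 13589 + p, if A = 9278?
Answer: 34618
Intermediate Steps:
p = 21029 (p = 9278 - 1*(-11751) = 9278 + 11751 = 21029)
13589 + p = 13589 + 21029 = 34618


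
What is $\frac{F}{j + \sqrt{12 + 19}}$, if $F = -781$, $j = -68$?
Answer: $\frac{53108}{4593} + \frac{781 \sqrt{31}}{4593} \approx 12.51$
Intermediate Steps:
$\frac{F}{j + \sqrt{12 + 19}} = \frac{1}{-68 + \sqrt{12 + 19}} \left(-781\right) = \frac{1}{-68 + \sqrt{31}} \left(-781\right) = - \frac{781}{-68 + \sqrt{31}}$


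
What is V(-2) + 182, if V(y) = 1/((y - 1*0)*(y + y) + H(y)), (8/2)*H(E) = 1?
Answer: 6010/33 ≈ 182.12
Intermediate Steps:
H(E) = ¼ (H(E) = (¼)*1 = ¼)
V(y) = 1/(¼ + 2*y²) (V(y) = 1/((y - 1*0)*(y + y) + ¼) = 1/((y + 0)*(2*y) + ¼) = 1/(y*(2*y) + ¼) = 1/(2*y² + ¼) = 1/(¼ + 2*y²))
V(-2) + 182 = 4/(1 + 8*(-2)²) + 182 = 4/(1 + 8*4) + 182 = 4/(1 + 32) + 182 = 4/33 + 182 = 6010/33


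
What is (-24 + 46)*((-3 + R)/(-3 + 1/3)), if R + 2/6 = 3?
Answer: 11/4 ≈ 2.7500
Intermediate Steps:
R = 8/3 (R = -1/3 + 3 = 8/3 ≈ 2.6667)
(-24 + 46)*((-3 + R)/(-3 + 1/3)) = (-24 + 46)*((-3 + 8/3)/(-3 + 1/3)) = 22*(-1/(3*(-3 + 1/3))) = 22*(-1/(3*(-8/3))) = 22*(-1/3*(-3/8)) = 22*(1/8) = 11/4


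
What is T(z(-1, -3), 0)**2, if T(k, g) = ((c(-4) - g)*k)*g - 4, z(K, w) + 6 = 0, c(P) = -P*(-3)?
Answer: 16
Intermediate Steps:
c(P) = 3*P (c(P) = -(-3)*P = 3*P)
z(K, w) = -6 (z(K, w) = -6 + 0 = -6)
T(k, g) = -4 + g*k*(-12 - g) (T(k, g) = ((3*(-4) - g)*k)*g - 4 = ((-12 - g)*k)*g - 4 = (k*(-12 - g))*g - 4 = g*k*(-12 - g) - 4 = -4 + g*k*(-12 - g))
T(z(-1, -3), 0)**2 = (-4 - 1*(-6)*0**2 - 12*0*(-6))**2 = (-4 - 1*(-6)*0 + 0)**2 = (-4 + 0 + 0)**2 = (-4)**2 = 16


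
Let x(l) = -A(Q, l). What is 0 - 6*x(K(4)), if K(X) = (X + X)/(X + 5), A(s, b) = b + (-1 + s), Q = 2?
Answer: 34/3 ≈ 11.333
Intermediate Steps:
A(s, b) = -1 + b + s
K(X) = 2*X/(5 + X) (K(X) = (2*X)/(5 + X) = 2*X/(5 + X))
x(l) = -1 - l (x(l) = -(-1 + l + 2) = -(1 + l) = -1 - l)
0 - 6*x(K(4)) = 0 - 6*(-1 - 2*4/(5 + 4)) = 0 - 6*(-1 - 2*4/9) = 0 - 6*(-1 - 1*8/9) = 0 - 6*(-1 - 8/9) = 0 - 6*(-17/9) = 0 + 34/3 = 34/3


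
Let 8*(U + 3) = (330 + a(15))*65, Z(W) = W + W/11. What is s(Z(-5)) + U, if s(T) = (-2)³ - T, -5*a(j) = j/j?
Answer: 235319/88 ≈ 2674.1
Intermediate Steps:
a(j) = -⅕ (a(j) = -j/(5*j) = -⅕*1 = -⅕)
Z(W) = 12*W/11 (Z(W) = W + W*(1/11) = W + W/11 = 12*W/11)
U = 21413/8 (U = -3 + ((330 - ⅕)*65)/8 = -3 + ((1649/5)*65)/8 = -3 + (⅛)*21437 = -3 + 21437/8 = 21413/8 ≈ 2676.6)
s(T) = -8 - T
s(Z(-5)) + U = (-8 - 12*(-5)/11) + 21413/8 = (-8 - 1*(-60/11)) + 21413/8 = (-8 + 60/11) + 21413/8 = -28/11 + 21413/8 = 235319/88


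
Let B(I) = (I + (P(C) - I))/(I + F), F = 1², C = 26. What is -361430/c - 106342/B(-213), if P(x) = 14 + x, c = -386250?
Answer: 21769572818/38625 ≈ 5.6361e+5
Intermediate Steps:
F = 1
B(I) = 40/(1 + I) (B(I) = (I + ((14 + 26) - I))/(I + 1) = (I + (40 - I))/(1 + I) = 40/(1 + I))
-361430/c - 106342/B(-213) = -361430/(-386250) - 106342/(40/(1 - 213)) = -361430*(-1/386250) - 106342/(40/(-212)) = 36143/38625 - 106342/(40*(-1/212)) = 36143/38625 - 106342/(-10/53) = 36143/38625 - 106342*(-53/10) = 36143/38625 + 2818063/5 = 21769572818/38625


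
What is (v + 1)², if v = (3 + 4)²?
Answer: 2500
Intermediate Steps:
v = 49 (v = 7² = 49)
(v + 1)² = (49 + 1)² = 50² = 2500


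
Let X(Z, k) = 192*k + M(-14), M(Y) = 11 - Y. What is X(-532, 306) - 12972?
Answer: 45805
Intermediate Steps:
X(Z, k) = 25 + 192*k (X(Z, k) = 192*k + (11 - 1*(-14)) = 192*k + (11 + 14) = 192*k + 25 = 25 + 192*k)
X(-532, 306) - 12972 = (25 + 192*306) - 12972 = (25 + 58752) - 12972 = 58777 - 12972 = 45805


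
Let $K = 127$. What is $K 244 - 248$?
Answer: $30740$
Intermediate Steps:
$K 244 - 248 = 127 \cdot 244 - 248 = 30988 - 248 = 30740$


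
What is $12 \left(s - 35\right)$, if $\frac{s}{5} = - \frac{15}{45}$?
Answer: $-440$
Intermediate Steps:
$s = - \frac{5}{3}$ ($s = 5 \left(- \frac{15}{45}\right) = 5 \left(\left(-15\right) \frac{1}{45}\right) = 5 \left(- \frac{1}{3}\right) = - \frac{5}{3} \approx -1.6667$)
$12 \left(s - 35\right) = 12 \left(- \frac{5}{3} - 35\right) = 12 \left(- \frac{110}{3}\right) = -440$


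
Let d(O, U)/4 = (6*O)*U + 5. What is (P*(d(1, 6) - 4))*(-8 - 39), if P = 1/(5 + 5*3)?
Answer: -376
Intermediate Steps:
d(O, U) = 20 + 24*O*U (d(O, U) = 4*((6*O)*U + 5) = 4*(6*O*U + 5) = 4*(5 + 6*O*U) = 20 + 24*O*U)
P = 1/20 (P = 1/(5 + 15) = 1/20 ≈ 0.050000)
(P*(d(1, 6) - 4))*(-8 - 39) = (((20 + 24*1*6) - 4)/20)*(-8 - 39) = (((20 + 144) - 4)/20)*(-47) = ((164 - 4)/20)*(-47) = ((1/20)*160)*(-47) = 8*(-47) = -376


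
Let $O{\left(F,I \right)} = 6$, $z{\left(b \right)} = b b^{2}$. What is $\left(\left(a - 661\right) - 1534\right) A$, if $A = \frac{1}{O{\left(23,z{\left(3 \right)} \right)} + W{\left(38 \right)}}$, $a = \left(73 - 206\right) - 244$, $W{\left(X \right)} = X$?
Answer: $- \frac{643}{11} \approx -58.455$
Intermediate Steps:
$z{\left(b \right)} = b^{3}$
$a = -377$ ($a = -133 - 244 = -377$)
$A = \frac{1}{44}$ ($A = \frac{1}{6 + 38} = \frac{1}{44} \approx 0.022727$)
$\left(\left(a - 661\right) - 1534\right) A = \left(\left(-377 - 661\right) - 1534\right) \frac{1}{44} = \left(-1038 - 1534\right) \frac{1}{44} = \left(-2572\right) \frac{1}{44} = - \frac{643}{11}$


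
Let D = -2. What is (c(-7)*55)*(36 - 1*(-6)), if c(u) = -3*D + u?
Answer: -2310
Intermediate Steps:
c(u) = 6 + u (c(u) = -3*(-2) + u = 6 + u)
(c(-7)*55)*(36 - 1*(-6)) = ((6 - 7)*55)*(36 - 1*(-6)) = (-1*55)*(36 + 6) = -55*42 = -2310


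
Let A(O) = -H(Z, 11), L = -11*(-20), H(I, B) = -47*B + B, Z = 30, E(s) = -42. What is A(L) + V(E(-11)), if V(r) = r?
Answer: 464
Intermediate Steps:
H(I, B) = -46*B
L = 220
A(O) = 506 (A(O) = -(-46)*11 = -1*(-506) = 506)
A(L) + V(E(-11)) = 506 - 42 = 464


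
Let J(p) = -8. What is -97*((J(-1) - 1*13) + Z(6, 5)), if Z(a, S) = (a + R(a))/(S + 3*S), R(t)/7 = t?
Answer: 9021/5 ≈ 1804.2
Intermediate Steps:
R(t) = 7*t
Z(a, S) = 2*a/S (Z(a, S) = (a + 7*a)/(S + 3*S) = (8*a)/((4*S)) = (8*a)*(1/(4*S)) = 2*a/S)
-97*((J(-1) - 1*13) + Z(6, 5)) = -97*((-8 - 1*13) + 2*6/5) = -97*((-8 - 13) + 2*6*(⅕)) = -97*(-21 + 12/5) = -97*(-93/5) = 9021/5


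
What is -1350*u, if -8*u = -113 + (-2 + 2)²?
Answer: -76275/4 ≈ -19069.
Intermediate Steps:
u = 113/8 (u = -(-113 + (-2 + 2)²)/8 = -(-113 + 0²)/8 = -(-113 + 0)/8 = -⅛*(-113) = 113/8 ≈ 14.125)
-1350*u = -1350*113/8 = -76275/4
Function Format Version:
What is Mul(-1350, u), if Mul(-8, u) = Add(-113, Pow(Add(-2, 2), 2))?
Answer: Rational(-76275, 4) ≈ -19069.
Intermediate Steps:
u = Rational(113, 8) (u = Mul(Rational(-1, 8), Add(-113, Pow(Add(-2, 2), 2))) = Mul(Rational(-1, 8), Add(-113, Pow(0, 2))) = Mul(Rational(-1, 8), Add(-113, 0)) = Mul(Rational(-1, 8), -113) = Rational(113, 8) ≈ 14.125)
Mul(-1350, u) = Mul(-1350, Rational(113, 8)) = Rational(-76275, 4)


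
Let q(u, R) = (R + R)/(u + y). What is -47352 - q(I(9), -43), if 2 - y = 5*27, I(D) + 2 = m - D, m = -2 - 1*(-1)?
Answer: -6866126/145 ≈ -47353.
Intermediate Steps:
m = -1 (m = -2 + 1 = -1)
I(D) = -3 - D (I(D) = -2 + (-1 - D) = -3 - D)
y = -133 (y = 2 - 5*27 = 2 - 1*135 = 2 - 135 = -133)
q(u, R) = 2*R/(-133 + u) (q(u, R) = (R + R)/(u - 133) = (2*R)/(-133 + u) = 2*R/(-133 + u))
-47352 - q(I(9), -43) = -47352 - 2*(-43)/(-133 + (-3 - 1*9)) = -47352 - 2*(-43)/(-133 + (-3 - 9)) = -47352 - 2*(-43)/(-133 - 12) = -47352 - 2*(-43)/(-145) = -47352 - 2*(-43)*(-1)/145 = -47352 - 1*86/145 = -47352 - 86/145 = -6866126/145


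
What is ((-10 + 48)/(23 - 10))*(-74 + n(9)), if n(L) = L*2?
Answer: -2128/13 ≈ -163.69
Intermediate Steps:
n(L) = 2*L
((-10 + 48)/(23 - 10))*(-74 + n(9)) = ((-10 + 48)/(23 - 10))*(-74 + 2*9) = (38/13)*(-74 + 18) = (38*(1/13))*(-56) = (38/13)*(-56) = -2128/13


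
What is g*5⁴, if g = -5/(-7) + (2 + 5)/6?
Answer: 49375/42 ≈ 1175.6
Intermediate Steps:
g = 79/42 (g = -5*(-⅐) + 7*(⅙) = 5/7 + 7/6 = 79/42 ≈ 1.8810)
g*5⁴ = (79/42)*5⁴ = (79/42)*625 = 49375/42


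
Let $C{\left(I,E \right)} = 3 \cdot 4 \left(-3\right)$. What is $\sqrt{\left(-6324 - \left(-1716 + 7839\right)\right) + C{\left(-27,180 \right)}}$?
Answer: $3 i \sqrt{1387} \approx 111.73 i$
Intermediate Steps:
$C{\left(I,E \right)} = -36$ ($C{\left(I,E \right)} = 12 \left(-3\right) = -36$)
$\sqrt{\left(-6324 - \left(-1716 + 7839\right)\right) + C{\left(-27,180 \right)}} = \sqrt{\left(-6324 - \left(-1716 + 7839\right)\right) - 36} = \sqrt{\left(-6324 - 6123\right) - 36} = \sqrt{-12447 - 36} = \sqrt{-12483} = 3 i \sqrt{1387}$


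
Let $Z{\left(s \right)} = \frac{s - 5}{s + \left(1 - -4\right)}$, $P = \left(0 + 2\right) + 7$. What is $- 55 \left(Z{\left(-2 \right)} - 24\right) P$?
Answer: $13035$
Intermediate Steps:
$P = 9$ ($P = 2 + 7 = 9$)
$Z{\left(s \right)} = \frac{-5 + s}{5 + s}$ ($Z{\left(s \right)} = \frac{-5 + s}{s + \left(1 + 4\right)} = \frac{-5 + s}{s + 5} = \frac{-5 + s}{5 + s}$)
$- 55 \left(Z{\left(-2 \right)} - 24\right) P = - 55 \left(\frac{-5 - 2}{5 - 2} - 24\right) 9 = - 55 \left(\frac{1}{3} \left(-7\right) - 24\right) 9 = - 55 \left(- \frac{7}{3} - 24\right) 9 = - 55 \left(\left(- \frac{79}{3}\right) 9\right) = \left(-55\right) \left(-237\right) = 13035$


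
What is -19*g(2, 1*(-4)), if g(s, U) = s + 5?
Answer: -133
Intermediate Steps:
g(s, U) = 5 + s
-19*g(2, 1*(-4)) = -19*(5 + 2) = -19*7 = -133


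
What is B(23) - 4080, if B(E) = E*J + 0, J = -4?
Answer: -4172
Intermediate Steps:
B(E) = -4*E (B(E) = E*(-4) + 0 = -4*E + 0 = -4*E)
B(23) - 4080 = -4*23 - 4080 = -92 - 4080 = -4172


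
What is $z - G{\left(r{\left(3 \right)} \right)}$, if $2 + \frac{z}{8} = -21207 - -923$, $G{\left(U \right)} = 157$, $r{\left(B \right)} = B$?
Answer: $-162445$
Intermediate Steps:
$z = -162288$ ($z = -16 + 8 \left(-21207 - -923\right) = -16 + 8 \left(-21207 + 923\right) = -16 + 8 \left(-20284\right) = -16 - 162272 = -162288$)
$z - G{\left(r{\left(3 \right)} \right)} = -162288 - 157 = -162445$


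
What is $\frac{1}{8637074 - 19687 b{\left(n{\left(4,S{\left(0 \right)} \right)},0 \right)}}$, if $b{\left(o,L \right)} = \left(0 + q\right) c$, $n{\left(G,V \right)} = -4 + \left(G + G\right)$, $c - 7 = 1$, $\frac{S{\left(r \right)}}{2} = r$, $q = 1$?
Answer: $\frac{1}{8479578} \approx 1.1793 \cdot 10^{-7}$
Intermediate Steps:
$S{\left(r \right)} = 2 r$
$c = 8$ ($c = 7 + 1 = 8$)
$n{\left(G,V \right)} = -4 + 2 G$
$b{\left(o,L \right)} = 8$ ($b{\left(o,L \right)} = \left(0 + 1\right) 8 = 1 \cdot 8 = 8$)
$\frac{1}{8637074 - 19687 b{\left(n{\left(4,S{\left(0 \right)} \right)},0 \right)}} = \frac{1}{8637074 - 157496} = \frac{1}{8479578}$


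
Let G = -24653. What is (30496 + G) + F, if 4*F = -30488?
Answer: -1779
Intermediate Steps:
F = -7622 (F = (¼)*(-30488) = -7622)
(30496 + G) + F = (30496 - 24653) - 7622 = 5843 - 7622 = -1779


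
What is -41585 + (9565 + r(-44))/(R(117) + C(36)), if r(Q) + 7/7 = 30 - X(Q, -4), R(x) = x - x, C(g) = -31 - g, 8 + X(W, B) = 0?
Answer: -2795797/67 ≈ -41728.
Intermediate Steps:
X(W, B) = -8 (X(W, B) = -8 + 0 = -8)
R(x) = 0
r(Q) = 37 (r(Q) = -1 + (30 - 1*(-8)) = -1 + (30 + 8) = -1 + 38 = 37)
-41585 + (9565 + r(-44))/(R(117) + C(36)) = -41585 + (9565 + 37)/(0 + (-31 - 1*36)) = -41585 + 9602/(0 + (-31 - 36)) = -41585 + 9602/(0 - 67) = -41585 + 9602/(-67) = -41585 + 9602*(-1/67) = -41585 - 9602/67 = -2795797/67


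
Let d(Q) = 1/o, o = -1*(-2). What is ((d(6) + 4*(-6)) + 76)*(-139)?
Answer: -14595/2 ≈ -7297.5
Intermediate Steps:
o = 2
d(Q) = 1/2
((d(6) + 4*(-6)) + 76)*(-139) = ((1/2 + 4*(-6)) + 76)*(-139) = ((1/2 - 24) + 76)*(-139) = (-47/2 + 76)*(-139) = (105/2)*(-139) = -14595/2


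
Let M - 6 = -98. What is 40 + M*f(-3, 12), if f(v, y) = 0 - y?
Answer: 1144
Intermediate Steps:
M = -92 (M = 6 - 98 = -92)
f(v, y) = -y
40 + M*f(-3, 12) = 40 - (-92)*12 = 40 - 92*(-12) = 40 + 1104 = 1144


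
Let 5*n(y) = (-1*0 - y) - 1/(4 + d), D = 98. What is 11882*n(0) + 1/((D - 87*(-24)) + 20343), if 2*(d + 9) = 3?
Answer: 535379191/788515 ≈ 678.97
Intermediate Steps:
d = -15/2 (d = -9 + (½)*3 = -9 + 3/2 = -15/2 ≈ -7.5000)
n(y) = 2/35 - y/5 (n(y) = ((-1*0 - y) - 1/(4 - 15/2))/5 = ((0 - y) - 1/(-7/2))/5 = (-y - 1*(-2/7))/5 = (-y + 2/7)/5 = (2/7 - y)/5 = 2/35 - y/5)
11882*n(0) + 1/((D - 87*(-24)) + 20343) = 11882*(2/35 - ⅕*0) + 1/((98 - 87*(-24)) + 20343) = 11882*(2/35 + 0) + 1/((98 + 2088) + 20343) = 11882*(2/35) + 1/(2186 + 20343) = 23764/35 + 1/22529 = 535379191/788515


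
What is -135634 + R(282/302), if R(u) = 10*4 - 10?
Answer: -135604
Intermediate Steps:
R(u) = 30 (R(u) = 40 - 10 = 30)
-135634 + R(282/302) = -135634 + 30 = -135604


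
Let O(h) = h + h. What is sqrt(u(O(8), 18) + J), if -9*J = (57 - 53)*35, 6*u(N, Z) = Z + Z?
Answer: I*sqrt(86)/3 ≈ 3.0912*I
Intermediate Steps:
O(h) = 2*h
u(N, Z) = Z/3 (u(N, Z) = (Z + Z)/6 = (2*Z)/6 = Z/3)
J = -140/9 (J = -(57 - 53)*35/9 = -4*35/9 = -1/9*140 = -140/9 ≈ -15.556)
sqrt(u(O(8), 18) + J) = sqrt((1/3)*18 - 140/9) = sqrt(6 - 140/9) = sqrt(-86/9) = I*sqrt(86)/3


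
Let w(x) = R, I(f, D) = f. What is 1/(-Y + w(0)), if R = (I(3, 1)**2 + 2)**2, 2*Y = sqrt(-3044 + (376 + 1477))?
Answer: 484/59755 + 2*I*sqrt(1191)/59755 ≈ 0.0080997 + 0.0011551*I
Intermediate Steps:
Y = I*sqrt(1191)/2 (Y = sqrt(-3044 + (376 + 1477))/2 = sqrt(-3044 + 1853)/2 = sqrt(-1191)/2 = (I*sqrt(1191))/2 = I*sqrt(1191)/2 ≈ 17.255*I)
R = 121 (R = (3**2 + 2)**2 = (9 + 2)**2 = 11**2 = 121)
w(x) = 121
1/(-Y + w(0)) = 1/(-I*sqrt(1191)/2 + 121) = 1/(121 - I*sqrt(1191)/2)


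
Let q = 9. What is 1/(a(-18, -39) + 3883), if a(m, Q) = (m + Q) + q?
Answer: 1/3835 ≈ 0.00026076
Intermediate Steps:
a(m, Q) = 9 + Q + m (a(m, Q) = (m + Q) + 9 = (Q + m) + 9 = 9 + Q + m)
1/(a(-18, -39) + 3883) = 1/((9 - 39 - 18) + 3883) = 1/(-48 + 3883) = 1/3835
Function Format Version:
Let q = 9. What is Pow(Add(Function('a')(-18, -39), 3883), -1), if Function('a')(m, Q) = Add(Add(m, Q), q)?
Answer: Rational(1, 3835) ≈ 0.00026076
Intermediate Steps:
Function('a')(m, Q) = Add(9, Q, m) (Function('a')(m, Q) = Add(Add(m, Q), 9) = Add(Add(Q, m), 9) = Add(9, Q, m))
Pow(Add(Function('a')(-18, -39), 3883), -1) = Pow(Add(Add(9, -39, -18), 3883), -1) = Pow(Add(-48, 3883), -1) = Pow(3835, -1) = Rational(1, 3835)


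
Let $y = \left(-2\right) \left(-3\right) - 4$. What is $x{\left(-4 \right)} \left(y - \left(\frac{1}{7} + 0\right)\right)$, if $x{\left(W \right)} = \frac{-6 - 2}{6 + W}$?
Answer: $- \frac{52}{7} \approx -7.4286$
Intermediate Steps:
$y = 2$ ($y = 6 - 4 = 2$)
$x{\left(W \right)} = - \frac{8}{6 + W}$
$x{\left(-4 \right)} \left(y - \left(\frac{1}{7} + 0\right)\right) = - \frac{8}{6 - 4} \left(2 - \left(\frac{1}{7} + 0\right)\right) = - \frac{8}{2} \left(2 - \left(\frac{1}{7} + 0\right)\right) = \left(-8\right) \frac{1}{2} \left(2 - \frac{1}{7}\right) = - 4 \left(2 - \frac{1}{7}\right) = \left(-4\right) \frac{13}{7} = - \frac{52}{7}$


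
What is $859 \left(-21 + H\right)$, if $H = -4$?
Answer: $-21475$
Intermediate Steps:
$859 \left(-21 + H\right) = 859 \left(-21 - 4\right) = 859 \left(-25\right) = -21475$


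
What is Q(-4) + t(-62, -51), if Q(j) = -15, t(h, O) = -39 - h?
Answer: 8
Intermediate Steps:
Q(-4) + t(-62, -51) = -15 + (-39 - 1*(-62)) = -15 + (-39 + 62) = -15 + 23 = 8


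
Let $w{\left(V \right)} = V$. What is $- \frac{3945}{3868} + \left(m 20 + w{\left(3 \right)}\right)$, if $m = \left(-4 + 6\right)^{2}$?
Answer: $\frac{317099}{3868} \approx 81.98$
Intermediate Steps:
$m = 4$ ($m = 2^{2} = 4$)
$- \frac{3945}{3868} + \left(m 20 + w{\left(3 \right)}\right) = - \frac{3945}{3868} + \left(4 \cdot 20 + 3\right) = \left(-3945\right) \frac{1}{3868} + \left(80 + 3\right) = - \frac{3945}{3868} + 83 = \frac{317099}{3868}$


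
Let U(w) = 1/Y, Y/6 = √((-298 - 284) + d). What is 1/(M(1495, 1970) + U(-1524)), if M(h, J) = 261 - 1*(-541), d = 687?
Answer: 3031560/2431311119 - 6*√105/2431311119 ≈ 0.0012469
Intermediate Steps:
Y = 6*√105 (Y = 6*√((-298 - 284) + 687) = 6*√(-582 + 687) = 6*√105 ≈ 61.482)
M(h, J) = 802 (M(h, J) = 261 + 541 = 802)
U(w) = √105/630 (U(w) = 1/(6*√105) = √105/630)
1/(M(1495, 1970) + U(-1524)) = 1/(802 + √105/630)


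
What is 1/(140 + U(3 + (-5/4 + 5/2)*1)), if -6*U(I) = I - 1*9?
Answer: 24/3379 ≈ 0.0071027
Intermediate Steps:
U(I) = 3/2 - I/6 (U(I) = -(I - 1*9)/6 = -(I - 9)/6 = -(-9 + I)/6 = 3/2 - I/6)
1/(140 + U(3 + (-5/4 + 5/2)*1)) = 1/(140 + (3/2 - (3 + (-5/4 + 5/2)*1)/6)) = 1/(140 + (3/2 - (3 + (5/4)*1)/6)) = 1/(140 + (3/2 - (3 + 5/4)/6)) = 1/(140 + (3/2 - ⅙*17/4)) = 1/(140 + (3/2 - 17/24)) = 1/(140 + 19/24) = 1/(3379/24) = 24/3379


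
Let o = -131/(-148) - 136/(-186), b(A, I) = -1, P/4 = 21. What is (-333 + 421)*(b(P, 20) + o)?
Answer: 186626/3441 ≈ 54.236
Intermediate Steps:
P = 84 (P = 4*21 = 84)
o = 22247/13764 (o = -131*(-1/148) - 136*(-1/186) = 131/148 + 68/93 = 22247/13764 ≈ 1.6163)
(-333 + 421)*(b(P, 20) + o) = (-333 + 421)*(-1 + 22247/13764) = 88*(8483/13764) = 186626/3441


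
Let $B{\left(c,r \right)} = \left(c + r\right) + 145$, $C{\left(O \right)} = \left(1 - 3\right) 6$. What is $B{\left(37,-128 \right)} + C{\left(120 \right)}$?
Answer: $42$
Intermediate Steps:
$C{\left(O \right)} = -12$ ($C{\left(O \right)} = \left(-2\right) 6 = -12$)
$B{\left(c,r \right)} = 145 + c + r$
$B{\left(37,-128 \right)} + C{\left(120 \right)} = \left(145 + 37 - 128\right) - 12 = 54 - 12 = 42$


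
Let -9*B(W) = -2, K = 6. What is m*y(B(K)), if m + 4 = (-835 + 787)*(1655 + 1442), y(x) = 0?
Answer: 0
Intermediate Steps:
B(W) = 2/9 (B(W) = -⅑*(-2) = 2/9)
m = -148660 (m = -4 + (-835 + 787)*(1655 + 1442) = -4 - 48*3097 = -4 - 148656 = -148660)
m*y(B(K)) = -148660*0 = 0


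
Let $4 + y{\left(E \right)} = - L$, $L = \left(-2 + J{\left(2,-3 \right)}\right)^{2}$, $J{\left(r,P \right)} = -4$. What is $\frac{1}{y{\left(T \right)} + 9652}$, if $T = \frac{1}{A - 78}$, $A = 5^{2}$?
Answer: $\frac{1}{9612} \approx 0.00010404$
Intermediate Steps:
$A = 25$
$L = 36$ ($L = \left(-2 - 4\right)^{2} = \left(-6\right)^{2} = 36$)
$T = - \frac{1}{53}$ ($T = \frac{1}{25 - 78} = \frac{1}{-53} = - \frac{1}{53} \approx -0.018868$)
$y{\left(E \right)} = -40$ ($y{\left(E \right)} = -4 - 36 = -40$)
$\frac{1}{y{\left(T \right)} + 9652} = \frac{1}{-40 + 9652} = \frac{1}{9612}$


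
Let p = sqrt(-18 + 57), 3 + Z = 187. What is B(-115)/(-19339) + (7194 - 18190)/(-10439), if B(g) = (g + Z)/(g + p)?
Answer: 2804107411249/2661987319706 + 69*sqrt(39)/255004054 ≈ 1.0534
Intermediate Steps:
Z = 184 (Z = -3 + 187 = 184)
p = sqrt(39) ≈ 6.2450
B(g) = (184 + g)/(g + sqrt(39)) (B(g) = (g + 184)/(g + sqrt(39)) = (184 + g)/(g + sqrt(39)))
B(-115)/(-19339) + (7194 - 18190)/(-10439) = ((184 - 115)/(-115 + sqrt(39)))/(-19339) + (7194 - 18190)/(-10439) = (69/(-115 + sqrt(39)))*(-1/19339) - 10996*(-1/10439) = (69/(-115 + sqrt(39)))*(-1/19339) + 10996/10439 = -69/(19339*(-115 + sqrt(39))) + 10996/10439 = 10996/10439 - 69/(19339*(-115 + sqrt(39)))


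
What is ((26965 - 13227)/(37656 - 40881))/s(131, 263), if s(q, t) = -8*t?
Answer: 6869/3392700 ≈ 0.0020246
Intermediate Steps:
((26965 - 13227)/(37656 - 40881))/s(131, 263) = ((26965 - 13227)/(37656 - 40881))/((-8*263)) = (13738/(-3225))/(-2104) = (13738*(-1/3225))*(-1/2104) = -13738/3225*(-1/2104) = 6869/3392700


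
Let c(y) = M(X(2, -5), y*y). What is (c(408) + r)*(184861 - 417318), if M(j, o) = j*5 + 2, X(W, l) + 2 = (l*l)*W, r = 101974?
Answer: -23760824712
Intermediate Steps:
X(W, l) = -2 + W*l² (X(W, l) = -2 + (l*l)*W = -2 + l²*W = -2 + W*l²)
M(j, o) = 2 + 5*j (M(j, o) = 5*j + 2 = 2 + 5*j)
c(y) = 242 (c(y) = 2 + 5*(-2 + 2*(-5)²) = 2 + 5*(-2 + 2*25) = 2 + 5*(-2 + 50) = 2 + 5*48 = 2 + 240 = 242)
(c(408) + r)*(184861 - 417318) = (242 + 101974)*(184861 - 417318) = 102216*(-232457) = -23760824712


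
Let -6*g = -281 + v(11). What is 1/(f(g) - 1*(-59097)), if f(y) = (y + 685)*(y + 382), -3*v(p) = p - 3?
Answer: 324/120997015 ≈ 2.6778e-6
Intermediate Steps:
v(p) = 1 - p/3 (v(p) = -(p - 3)/3 = -(-3 + p)/3 = 1 - p/3)
g = 851/18 (g = -(-281 + (1 - 1/3*11))/6 = -(-281 + (1 - 11/3))/6 = -(-281 - 8/3)/6 = -1/6*(-851/3) = 851/18 ≈ 47.278)
f(y) = (382 + y)*(685 + y) (f(y) = (685 + y)*(382 + y) = (382 + y)*(685 + y))
1/(f(g) - 1*(-59097)) = 1/((261670 + (851/18)**2 + 1067*(851/18)) - 1*(-59097)) = 1/((261670 + 724201/324 + 908017/18) + 59097) = 1/(101849587/324 + 59097) = 1/(120997015/324) = 324/120997015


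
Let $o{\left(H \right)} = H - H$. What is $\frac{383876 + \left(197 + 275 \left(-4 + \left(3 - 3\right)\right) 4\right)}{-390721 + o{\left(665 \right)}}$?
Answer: $- \frac{379673}{390721} \approx -0.97172$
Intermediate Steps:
$o{\left(H \right)} = 0$
$\frac{383876 + \left(197 + 275 \left(-4 + \left(3 - 3\right)\right) 4\right)}{-390721 + o{\left(665 \right)}} = \frac{383876 + \left(197 + 275 \left(-4 + \left(3 - 3\right)\right) 4\right)}{-390721 + 0} = \frac{383876 + \left(197 + 275 \left(-4 + \left(3 - 3\right)\right) 4\right)}{-390721} = \left(383876 + \left(197 + 275 \left(-4 + 0\right) 4\right)\right) \left(- \frac{1}{390721}\right) = \left(383876 + \left(197 + 275 \left(\left(-4\right) 4\right)\right)\right) \left(- \frac{1}{390721}\right) = \left(383876 + \left(197 + 275 \left(-16\right)\right)\right) \left(- \frac{1}{390721}\right) = \left(383876 + \left(197 - 4400\right)\right) \left(- \frac{1}{390721}\right) = \left(383876 - 4203\right) \left(- \frac{1}{390721}\right) = 379673 \left(- \frac{1}{390721}\right) = - \frac{379673}{390721}$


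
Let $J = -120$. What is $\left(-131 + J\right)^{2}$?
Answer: $63001$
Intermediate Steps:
$\left(-131 + J\right)^{2} = \left(-131 - 120\right)^{2} = \left(-251\right)^{2} = 63001$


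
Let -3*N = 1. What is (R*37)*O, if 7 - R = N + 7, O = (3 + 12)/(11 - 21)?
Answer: -37/2 ≈ -18.500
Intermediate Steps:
N = -⅓ (N = -⅓*1 = -⅓ ≈ -0.33333)
O = -3/2 (O = 15/(-10) = 15*(-⅒) = -3/2 ≈ -1.5000)
R = ⅓ (R = 7 - (-⅓ + 7) = 7 - 1*20/3 = 7 - 20/3 = ⅓ ≈ 0.33333)
(R*37)*O = ((⅓)*37)*(-3/2) = (37/3)*(-3/2) = -37/2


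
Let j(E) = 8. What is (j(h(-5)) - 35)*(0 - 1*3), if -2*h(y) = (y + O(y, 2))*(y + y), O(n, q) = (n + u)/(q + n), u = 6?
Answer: 81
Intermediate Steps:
O(n, q) = (6 + n)/(n + q) (O(n, q) = (n + 6)/(q + n) = (6 + n)/(n + q))
h(y) = -y*(y + (6 + y)/(2 + y)) (h(y) = -(y + (6 + y)/(y + 2))*(y + y)/2 = -(y + (6 + y)/(2 + y))*2*y/2 = -y*(y + (6 + y)/(2 + y)))
(j(h(-5)) - 35)*(0 - 1*3) = (8 - 35)*(0 - 1*3) = -27*(0 - 3) = -27*(-3) = 81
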